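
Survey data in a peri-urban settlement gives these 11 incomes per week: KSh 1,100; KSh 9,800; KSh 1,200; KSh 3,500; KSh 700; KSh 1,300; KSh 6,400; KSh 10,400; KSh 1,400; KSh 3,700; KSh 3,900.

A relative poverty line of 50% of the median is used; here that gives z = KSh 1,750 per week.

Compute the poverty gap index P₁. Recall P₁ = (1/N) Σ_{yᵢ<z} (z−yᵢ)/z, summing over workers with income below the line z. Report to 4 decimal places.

0.1584

Poor units: KSh 700, KSh 1,100, KSh 1,200, KSh 1,300, KSh 1,400 (q = 5 of N = 11).
Gap ratios (z−y)/z: (1750−700)/1750 = 0.6000; (1750−1100)/1750 = 0.3714; (1750−1200)/1750 = 0.3143; (1750−1300)/1750 = 0.2571; (1750−1400)/1750 = 0.2000.
Sum of shortfalls = 1.742857; P₁ averages over all N: 1.742857 / 11 = 0.1584.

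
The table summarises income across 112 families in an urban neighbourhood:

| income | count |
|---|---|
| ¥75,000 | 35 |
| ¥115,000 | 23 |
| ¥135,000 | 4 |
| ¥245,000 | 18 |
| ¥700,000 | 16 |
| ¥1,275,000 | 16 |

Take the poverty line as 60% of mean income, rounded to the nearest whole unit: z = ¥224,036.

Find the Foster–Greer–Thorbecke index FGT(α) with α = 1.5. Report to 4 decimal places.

Below the line: 35×¥75,000, 23×¥115,000, 4×¥135,000 (q = 62 of N = 112).
Gap ratios (z−y)/z: (224036−75000)/224036 = 0.6652 (×35); (224036−115000)/224036 = 0.4867 (×23); (224036−135000)/224036 = 0.3974 (×4).
Raised to α = 1.5: 0.54258 (×35); 0.33953 (×23); 0.25054 (×4).
Sum = 27.801475; FGT(1.5) = 27.801475 / 112 = 0.2482.

0.2482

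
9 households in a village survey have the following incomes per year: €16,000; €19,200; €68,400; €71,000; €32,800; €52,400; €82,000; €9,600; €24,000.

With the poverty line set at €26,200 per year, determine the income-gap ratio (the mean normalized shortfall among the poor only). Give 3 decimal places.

Incomes under z: €9,600, €16,000, €19,200, €24,000 (q = 4 of N = 9).
Shortfall ratios (z−y)/z: 0.6336, 0.3893, 0.2672, 0.0840; sum = 1.374046.
The income-gap ratio divides by q (the poor only): 1.374046 / 4 = 0.344.

0.344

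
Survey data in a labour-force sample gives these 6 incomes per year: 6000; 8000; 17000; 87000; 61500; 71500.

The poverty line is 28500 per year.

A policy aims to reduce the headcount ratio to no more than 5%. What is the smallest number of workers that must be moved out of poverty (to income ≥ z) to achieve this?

3 of the 6 workers are poor, so H = 3/6 = 0.500.
A headcount ratio of at most 5% allows at most ⌊0.05 × 6⌋ = 0 poor workers.
So at least 3 − 0 = 3 must be lifted.

3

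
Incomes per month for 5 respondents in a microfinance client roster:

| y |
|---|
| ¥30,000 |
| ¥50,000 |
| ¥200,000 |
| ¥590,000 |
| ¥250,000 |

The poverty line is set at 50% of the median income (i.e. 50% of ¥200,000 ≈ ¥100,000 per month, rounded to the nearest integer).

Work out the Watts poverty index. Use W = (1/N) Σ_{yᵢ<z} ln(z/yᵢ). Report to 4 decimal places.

0.3794

Below the line: ¥30,000, ¥50,000 (q = 2 of N = 5).
ln(z/y) terms: ln(100000/30000) = 1.2040; ln(100000/50000) = 0.6931.
W = 1.897120 / 5 = 0.3794.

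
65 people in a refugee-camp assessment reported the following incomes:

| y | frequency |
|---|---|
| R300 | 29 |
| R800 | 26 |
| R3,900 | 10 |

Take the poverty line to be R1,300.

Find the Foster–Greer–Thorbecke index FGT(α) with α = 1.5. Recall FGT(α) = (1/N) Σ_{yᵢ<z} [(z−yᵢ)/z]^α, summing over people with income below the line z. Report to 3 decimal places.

Poor units: 29×R300, 26×R800 (q = 55 of N = 65).
Normalized shortfalls: (1300−300)/1300 = 0.7692 (×29); (1300−800)/1300 = 0.3846 (×26).
Raised to α = 1.5: 0.67466 (×29); 0.23853 (×26).
Sum = 25.766877; FGT(1.5) = 25.766877 / 65 = 0.396.

0.396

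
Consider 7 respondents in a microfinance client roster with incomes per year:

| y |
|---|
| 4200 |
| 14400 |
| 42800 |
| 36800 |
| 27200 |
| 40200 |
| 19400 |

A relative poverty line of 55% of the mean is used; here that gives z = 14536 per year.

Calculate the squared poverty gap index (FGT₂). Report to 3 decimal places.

0.072

Below z: 4200, 14400 (q = 2 of N = 7).
Shortfall ratios: (14536−4200)/14536 = 0.7111; (14536−14400)/14536 = 0.0094.
Squared: 0.5056; 0.0001.
Sum = 0.505697; P₂ = 0.505697 / 7 = 0.072.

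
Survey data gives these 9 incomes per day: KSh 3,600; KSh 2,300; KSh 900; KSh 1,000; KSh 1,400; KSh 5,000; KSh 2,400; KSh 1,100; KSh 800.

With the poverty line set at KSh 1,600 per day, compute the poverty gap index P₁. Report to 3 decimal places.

0.194

Below z: KSh 800, KSh 900, KSh 1,000, KSh 1,100, KSh 1,400 (q = 5 of N = 9).
Gap ratios (z−y)/z: (1600−800)/1600 = 0.5000; (1600−900)/1600 = 0.4375; (1600−1000)/1600 = 0.3750; (1600−1100)/1600 = 0.3125; (1600−1400)/1600 = 0.1250.
Σ = 1.750000. Dividing by the full population N = 9 gives P₁ = 0.194.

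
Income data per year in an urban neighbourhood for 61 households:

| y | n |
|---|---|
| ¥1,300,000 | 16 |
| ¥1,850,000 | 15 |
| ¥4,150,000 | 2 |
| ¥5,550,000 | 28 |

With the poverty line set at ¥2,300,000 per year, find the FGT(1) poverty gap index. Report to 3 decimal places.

Below z: 16×¥1,300,000, 15×¥1,850,000 (q = 31 of N = 61).
Relative gaps: (2300000−1300000)/2300000 = 0.4348 (×16); (2300000−1850000)/2300000 = 0.1957 (×15).
Sum of shortfalls = 9.891304; P₁ averages over all N: 9.891304 / 61 = 0.162.

0.162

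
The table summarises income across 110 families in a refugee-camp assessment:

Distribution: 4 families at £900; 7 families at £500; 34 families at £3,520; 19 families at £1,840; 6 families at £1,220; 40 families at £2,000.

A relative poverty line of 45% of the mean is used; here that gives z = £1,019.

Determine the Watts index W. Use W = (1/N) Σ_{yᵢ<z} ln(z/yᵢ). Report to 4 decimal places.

0.0498

Below z: 7×£500, 4×£900 (q = 11 of N = 110).
Log shortfalls: ln(1019/500) = 0.7120 (×7); ln(1019/900) = 0.1242 (×4).
W = 5.480512 / 110 = 0.0498.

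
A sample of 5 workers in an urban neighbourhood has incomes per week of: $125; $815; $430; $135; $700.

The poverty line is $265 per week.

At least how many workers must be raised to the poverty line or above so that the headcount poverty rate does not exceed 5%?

Currently q = 2 of N = 5 are below the line (H = 0.400).
A headcount ratio of at most 5% allows at most ⌊0.05 × 5⌋ = 0 poor workers.
So at least 2 − 0 = 2 must be lifted.

2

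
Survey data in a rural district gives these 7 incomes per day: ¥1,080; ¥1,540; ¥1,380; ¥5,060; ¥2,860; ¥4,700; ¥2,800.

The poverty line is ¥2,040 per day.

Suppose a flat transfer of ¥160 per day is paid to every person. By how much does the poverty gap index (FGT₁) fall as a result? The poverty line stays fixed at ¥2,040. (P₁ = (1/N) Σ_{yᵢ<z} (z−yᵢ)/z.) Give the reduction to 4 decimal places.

0.0336

Before: below the line — ¥1,080, ¥1,380, ¥1,540; poverty gap index (FGT₁) = 0.148459.
After the ¥160 transfer: below the line — ¥1,240, ¥1,540, ¥1,700; poverty gap index (FGT₁) = 0.114846.
Reduction = 0.148459 − 0.114846 = 0.0336.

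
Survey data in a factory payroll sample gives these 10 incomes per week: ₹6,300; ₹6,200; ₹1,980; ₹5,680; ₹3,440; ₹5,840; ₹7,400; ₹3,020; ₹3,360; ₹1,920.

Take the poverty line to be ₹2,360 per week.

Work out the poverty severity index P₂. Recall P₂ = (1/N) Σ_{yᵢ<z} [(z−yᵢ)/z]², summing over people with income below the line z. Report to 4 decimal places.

Below the line: ₹1,920, ₹1,980 (q = 2 of N = 10).
Gap ratios (z−y)/z: (2360−1920)/2360 = 0.1864; (2360−1980)/2360 = 0.1610.
Squared: 0.0348; 0.0259.
Sum = 0.060687; P₂ = 0.060687 / 10 = 0.0061.

0.0061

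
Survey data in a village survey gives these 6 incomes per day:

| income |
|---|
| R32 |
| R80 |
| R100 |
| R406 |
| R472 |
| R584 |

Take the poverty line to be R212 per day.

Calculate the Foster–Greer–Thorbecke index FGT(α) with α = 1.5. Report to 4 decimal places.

Below z: R32, R80, R100 (q = 3 of N = 6).
Gap ratios (z−y)/z: (212−32)/212 = 0.8491; (212−80)/212 = 0.6226; (212−100)/212 = 0.5283.
Raised to α = 1.5: 0.78236; 0.49131; 0.38399.
Sum = 1.657662; FGT(1.5) = 1.657662 / 6 = 0.2763.

0.2763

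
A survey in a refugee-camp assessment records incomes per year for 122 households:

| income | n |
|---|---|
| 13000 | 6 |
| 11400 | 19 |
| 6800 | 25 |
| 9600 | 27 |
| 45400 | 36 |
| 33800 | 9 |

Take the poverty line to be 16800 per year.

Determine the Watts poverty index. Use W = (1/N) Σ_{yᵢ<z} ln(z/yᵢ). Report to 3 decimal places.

0.382

Below the line: 25×6800, 27×9600, 19×11400, 6×13000 (q = 77 of N = 122).
Log shortfalls: ln(16800/6800) = 0.9045 (×25); ln(16800/9600) = 0.5596 (×27); ln(16800/11400) = 0.3878 (×19); ln(16800/13000) = 0.2564 (×6).
W = 46.627155 / 122 = 0.382.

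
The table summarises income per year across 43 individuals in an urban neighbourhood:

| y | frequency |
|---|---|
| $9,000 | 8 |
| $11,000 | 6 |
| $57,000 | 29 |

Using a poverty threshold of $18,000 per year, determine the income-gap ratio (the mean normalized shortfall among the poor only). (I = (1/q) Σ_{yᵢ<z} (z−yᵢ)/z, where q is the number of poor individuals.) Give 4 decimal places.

Below z: 8×$9,000, 6×$11,000 (q = 14 of N = 43).
Shortfall ratios (z−y)/z: 0.5000 (×8), 0.3889 (×6); sum = 6.333333.
The income-gap ratio divides by q (the poor only): 6.333333 / 14 = 0.4524.

0.4524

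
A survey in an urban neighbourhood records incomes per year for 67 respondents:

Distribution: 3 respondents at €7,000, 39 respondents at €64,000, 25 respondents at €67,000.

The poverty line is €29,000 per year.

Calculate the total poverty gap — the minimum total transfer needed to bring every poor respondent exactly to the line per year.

Poor units: 3×€7,000 (q = 3 of N = 67).
Individual gaps: 3×(29000−7000) = 66000.
Aggregate gap = €66,000.

€66,000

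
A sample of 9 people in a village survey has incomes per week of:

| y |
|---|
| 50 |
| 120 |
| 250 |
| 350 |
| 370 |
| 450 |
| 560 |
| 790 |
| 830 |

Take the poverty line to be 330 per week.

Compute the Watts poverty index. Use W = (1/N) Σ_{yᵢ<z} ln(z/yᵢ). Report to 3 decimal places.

Below the line: 50, 120, 250 (q = 3 of N = 9).
Log shortfalls: ln(330/50) = 1.8871; ln(330/120) = 1.0116; ln(330/250) = 0.2776.
W = 3.176302 / 9 = 0.353.

0.353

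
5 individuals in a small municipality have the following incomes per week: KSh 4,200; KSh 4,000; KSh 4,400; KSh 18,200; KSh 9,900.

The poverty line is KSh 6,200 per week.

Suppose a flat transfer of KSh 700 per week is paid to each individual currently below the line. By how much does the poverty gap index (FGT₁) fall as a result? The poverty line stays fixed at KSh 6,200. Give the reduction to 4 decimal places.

Before: below the line — KSh 4,000, KSh 4,200, KSh 4,400; poverty gap index (FGT₁) = 0.193548.
After the KSh 700 transfer: below the line — KSh 4,700, KSh 4,900, KSh 5,100; poverty gap index (FGT₁) = 0.125806.
Reduction = 0.193548 − 0.125806 = 0.0677.

0.0677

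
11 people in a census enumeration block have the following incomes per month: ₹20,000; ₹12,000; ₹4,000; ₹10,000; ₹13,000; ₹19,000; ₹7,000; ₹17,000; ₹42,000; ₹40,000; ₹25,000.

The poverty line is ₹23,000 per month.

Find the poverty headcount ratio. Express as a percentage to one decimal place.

72.7%

8 of the 11 people have income below ₹23,000.
H = 8/11 = 72.7%.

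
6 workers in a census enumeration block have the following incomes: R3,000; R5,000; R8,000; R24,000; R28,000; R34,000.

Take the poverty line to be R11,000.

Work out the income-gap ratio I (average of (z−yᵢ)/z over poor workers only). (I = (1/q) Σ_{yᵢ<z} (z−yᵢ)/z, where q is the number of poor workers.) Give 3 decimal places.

Incomes under z: R3,000, R5,000, R8,000 (q = 3 of N = 6).
Shortfall ratios (z−y)/z: 0.7273, 0.5455, 0.2727; sum = 1.545455.
The income-gap ratio divides by q (the poor only): 1.545455 / 3 = 0.515.

0.515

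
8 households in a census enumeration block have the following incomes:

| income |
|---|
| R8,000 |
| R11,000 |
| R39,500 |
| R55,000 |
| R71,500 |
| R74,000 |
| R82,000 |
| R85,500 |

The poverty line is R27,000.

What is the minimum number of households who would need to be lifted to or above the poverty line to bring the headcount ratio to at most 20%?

1

2 of the 8 households are poor, so H = 2/8 = 0.250.
A headcount ratio of at most 20% allows at most ⌊0.20 × 8⌋ = 1 poor households.
So at least 2 − 1 = 1 must be lifted.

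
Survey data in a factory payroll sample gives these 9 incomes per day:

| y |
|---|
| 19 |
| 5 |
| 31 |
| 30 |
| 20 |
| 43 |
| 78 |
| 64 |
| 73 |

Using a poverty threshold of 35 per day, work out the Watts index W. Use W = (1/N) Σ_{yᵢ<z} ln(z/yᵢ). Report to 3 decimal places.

0.377

Poor units: 5, 19, 20, 30, 31 (q = 5 of N = 9).
ln(z/y) terms: ln(35/5) = 1.9459; ln(35/19) = 0.6109; ln(35/20) = 0.5596; ln(35/30) = 0.1542; ln(35/31) = 0.1214.
W = 3.391947 / 9 = 0.377.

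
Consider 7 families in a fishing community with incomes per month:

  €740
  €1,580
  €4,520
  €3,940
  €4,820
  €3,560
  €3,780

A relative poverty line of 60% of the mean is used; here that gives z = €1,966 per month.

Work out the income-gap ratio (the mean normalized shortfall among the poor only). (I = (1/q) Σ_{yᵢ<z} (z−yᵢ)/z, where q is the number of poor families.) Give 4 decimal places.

Poor units: €740, €1,580 (q = 2 of N = 7).
Shortfall ratios (z−y)/z: 0.6236, 0.1963; sum = 0.819939.
I averages over the q = 2 poor units only: 0.819939 / 2 = 0.4100.

0.4100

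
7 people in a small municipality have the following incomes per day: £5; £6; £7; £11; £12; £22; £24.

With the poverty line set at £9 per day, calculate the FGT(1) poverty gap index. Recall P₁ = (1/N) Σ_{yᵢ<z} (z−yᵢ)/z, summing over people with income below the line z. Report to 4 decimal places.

0.1429

Poor units: £5, £6, £7 (q = 3 of N = 7).
Shortfall ratios: (9−5)/9 = 0.4444; (9−6)/9 = 0.3333; (9−7)/9 = 0.2222.
Sum of shortfalls = 1.000000; P₁ averages over all N: 1.000000 / 7 = 0.1429.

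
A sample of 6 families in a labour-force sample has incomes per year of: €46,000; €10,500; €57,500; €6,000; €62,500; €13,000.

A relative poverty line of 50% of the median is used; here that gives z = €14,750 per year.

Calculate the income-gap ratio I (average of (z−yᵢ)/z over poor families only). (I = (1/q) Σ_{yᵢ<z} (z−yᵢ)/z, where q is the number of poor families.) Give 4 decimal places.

0.3333

Below the line: €6,000, €10,500, €13,000 (q = 3 of N = 6).
Relative gaps: 0.5932, 0.2881, 0.1186; sum = 1.000000.
I averages over the q = 3 poor units only: 1.000000 / 3 = 0.3333.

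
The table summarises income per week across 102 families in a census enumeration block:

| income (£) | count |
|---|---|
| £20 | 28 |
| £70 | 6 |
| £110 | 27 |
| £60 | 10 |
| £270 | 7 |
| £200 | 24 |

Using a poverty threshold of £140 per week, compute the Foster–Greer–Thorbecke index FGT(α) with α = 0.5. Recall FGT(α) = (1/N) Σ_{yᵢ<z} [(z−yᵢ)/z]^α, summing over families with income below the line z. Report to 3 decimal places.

0.492

Incomes under z: 28×£20, 10×£60, 6×£70, 27×£110 (q = 71 of N = 102).
Shortfall ratios: (140−20)/140 = 0.8571 (×28); (140−60)/140 = 0.5714 (×10); (140−70)/140 = 0.5000 (×6); (140−110)/140 = 0.2143 (×27).
Raised to α = 0.5: 0.92582 (×28); 0.75593 (×10); 0.70711 (×6); 0.46291 (×27).
Sum = 50.223464; FGT(0.5) = 50.223464 / 102 = 0.492.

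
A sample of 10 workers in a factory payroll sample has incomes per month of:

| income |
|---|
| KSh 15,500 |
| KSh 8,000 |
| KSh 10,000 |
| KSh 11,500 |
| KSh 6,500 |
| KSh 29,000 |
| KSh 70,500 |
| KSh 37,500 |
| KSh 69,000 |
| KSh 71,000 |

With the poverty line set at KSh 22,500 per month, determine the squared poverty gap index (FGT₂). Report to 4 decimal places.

Incomes under z: KSh 6,500, KSh 8,000, KSh 10,000, KSh 11,500, KSh 15,500 (q = 5 of N = 10).
Gap ratios (z−y)/z: (22500−6500)/22500 = 0.7111; (22500−8000)/22500 = 0.6444; (22500−10000)/22500 = 0.5556; (22500−11500)/22500 = 0.4889; (22500−15500)/22500 = 0.3111.
Squared: 0.5057; 0.4153; 0.3086; 0.2390; 0.0968.
Sum = 1.565432; P₂ = 1.565432 / 10 = 0.1565.

0.1565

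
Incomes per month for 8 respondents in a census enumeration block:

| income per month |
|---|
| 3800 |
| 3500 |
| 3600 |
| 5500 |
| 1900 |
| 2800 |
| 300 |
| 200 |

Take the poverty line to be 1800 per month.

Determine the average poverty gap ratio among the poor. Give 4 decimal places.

Below z: 200, 300 (q = 2 of N = 8).
Relative gaps: 0.8889, 0.8333; sum = 1.722222.
I averages over the q = 2 poor units only: 1.722222 / 2 = 0.8611.

0.8611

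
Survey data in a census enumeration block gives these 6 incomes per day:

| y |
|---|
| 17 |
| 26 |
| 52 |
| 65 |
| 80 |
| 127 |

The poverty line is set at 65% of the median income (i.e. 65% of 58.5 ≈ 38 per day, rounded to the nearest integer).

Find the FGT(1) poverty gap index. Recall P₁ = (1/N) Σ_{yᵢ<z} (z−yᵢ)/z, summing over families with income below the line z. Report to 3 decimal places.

Poor units: 17, 26 (q = 2 of N = 6).
Normalized shortfalls: (38−17)/38 = 0.5526; (38−26)/38 = 0.3158.
Σ = 0.868421. Dividing by the full population N = 6 gives P₁ = 0.145.

0.145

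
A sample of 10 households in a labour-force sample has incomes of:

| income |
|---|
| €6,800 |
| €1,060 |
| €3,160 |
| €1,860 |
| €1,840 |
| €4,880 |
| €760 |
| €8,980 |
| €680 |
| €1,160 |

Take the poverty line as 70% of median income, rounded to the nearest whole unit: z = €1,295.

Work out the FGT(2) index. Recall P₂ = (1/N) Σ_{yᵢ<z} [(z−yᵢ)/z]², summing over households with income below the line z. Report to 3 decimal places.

Incomes under z: €680, €760, €1,060, €1,160 (q = 4 of N = 10).
Shortfall ratios: (1295−680)/1295 = 0.4749; (1295−760)/1295 = 0.4131; (1295−1060)/1295 = 0.1815; (1295−1160)/1295 = 0.1042.
Squared: 0.2255; 0.1707; 0.0329; 0.0109.
Sum = 0.440005; P₂ = 0.440005 / 10 = 0.044.

0.044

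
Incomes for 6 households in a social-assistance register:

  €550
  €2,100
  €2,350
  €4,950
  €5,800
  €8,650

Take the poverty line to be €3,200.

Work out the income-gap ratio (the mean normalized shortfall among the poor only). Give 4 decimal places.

Below z: €550, €2,100, €2,350 (q = 3 of N = 6).
Shortfall ratios (z−y)/z: 0.8281, 0.3438, 0.2656; sum = 1.437500.
The income-gap ratio divides by q (the poor only): 1.437500 / 3 = 0.4792.

0.4792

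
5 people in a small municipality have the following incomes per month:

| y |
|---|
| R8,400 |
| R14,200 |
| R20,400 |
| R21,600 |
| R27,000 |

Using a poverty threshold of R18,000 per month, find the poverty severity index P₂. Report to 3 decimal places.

Poor units: R8,400, R14,200 (q = 2 of N = 5).
Gap ratios (z−y)/z: (18000−8400)/18000 = 0.5333; (18000−14200)/18000 = 0.2111.
Squared: 0.2844; 0.0446.
Sum = 0.329012; P₂ = 0.329012 / 5 = 0.066.

0.066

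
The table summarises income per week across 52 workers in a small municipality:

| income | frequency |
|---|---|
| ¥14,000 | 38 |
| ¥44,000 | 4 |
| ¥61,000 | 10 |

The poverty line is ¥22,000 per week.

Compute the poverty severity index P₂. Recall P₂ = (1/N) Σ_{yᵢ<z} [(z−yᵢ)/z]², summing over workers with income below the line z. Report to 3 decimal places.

Below z: 38×¥14,000 (q = 38 of N = 52).
Shortfall ratios: (22000−14000)/22000 = 0.3636 (×38).
Squared: 0.1322 (×38).
Sum = 5.024793; P₂ = 5.024793 / 52 = 0.097.

0.097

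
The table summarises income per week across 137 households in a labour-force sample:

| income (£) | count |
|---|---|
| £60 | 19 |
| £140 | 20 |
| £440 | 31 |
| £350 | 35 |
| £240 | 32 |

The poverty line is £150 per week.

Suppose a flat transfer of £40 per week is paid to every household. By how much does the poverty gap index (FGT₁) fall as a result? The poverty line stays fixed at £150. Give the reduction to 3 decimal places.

0.047

Before: below the line — 19×£60, 20×£140; poverty gap index (FGT₁) = 0.09294.
After the £40 transfer: below the line — 19×£100; poverty gap index (FGT₁) = 0.04623.
Reduction = 0.09294 − 0.04623 = 0.047.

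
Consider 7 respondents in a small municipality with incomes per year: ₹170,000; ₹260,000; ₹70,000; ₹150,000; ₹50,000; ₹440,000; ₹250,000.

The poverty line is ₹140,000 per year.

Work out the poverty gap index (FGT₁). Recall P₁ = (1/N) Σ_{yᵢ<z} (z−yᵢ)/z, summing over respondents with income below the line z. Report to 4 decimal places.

Incomes under z: ₹50,000, ₹70,000 (q = 2 of N = 7).
Shortfall ratios: (140000−50000)/140000 = 0.6429; (140000−70000)/140000 = 0.5000.
Σ = 1.142857. Dividing by the full population N = 7 gives P₁ = 0.1633.

0.1633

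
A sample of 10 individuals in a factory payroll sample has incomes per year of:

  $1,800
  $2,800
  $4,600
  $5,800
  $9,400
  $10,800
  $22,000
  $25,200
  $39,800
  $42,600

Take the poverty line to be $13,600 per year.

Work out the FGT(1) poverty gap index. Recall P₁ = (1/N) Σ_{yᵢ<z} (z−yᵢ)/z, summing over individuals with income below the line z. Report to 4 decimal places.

Incomes under z: $1,800, $2,800, $4,600, $5,800, $9,400, $10,800 (q = 6 of N = 10).
Normalized shortfalls: (13600−1800)/13600 = 0.8676; (13600−2800)/13600 = 0.7941; (13600−4600)/13600 = 0.6618; (13600−5800)/13600 = 0.5735; (13600−9400)/13600 = 0.3088; (13600−10800)/13600 = 0.2059.
Σ = 3.411765. Dividing by the full population N = 10 gives P₁ = 0.3412.

0.3412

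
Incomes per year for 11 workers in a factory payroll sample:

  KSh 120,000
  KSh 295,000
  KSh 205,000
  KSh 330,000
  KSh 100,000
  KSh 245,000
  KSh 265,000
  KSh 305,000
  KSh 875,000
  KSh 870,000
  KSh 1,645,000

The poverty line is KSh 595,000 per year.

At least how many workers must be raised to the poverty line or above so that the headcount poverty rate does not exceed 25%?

6

8 of the 11 workers are poor, so H = 8/11 = 0.727.
A headcount ratio of at most 25% allows at most ⌊0.25 × 11⌋ = 2 poor workers.
So at least 8 − 2 = 6 must be lifted.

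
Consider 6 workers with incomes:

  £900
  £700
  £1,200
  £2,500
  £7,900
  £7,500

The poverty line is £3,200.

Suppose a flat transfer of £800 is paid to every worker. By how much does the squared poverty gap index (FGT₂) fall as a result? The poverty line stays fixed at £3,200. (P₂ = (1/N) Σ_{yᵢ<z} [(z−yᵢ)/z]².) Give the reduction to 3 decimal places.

0.154

Before: below the line — £700, £900, £1,200, £2,500; squared poverty gap index (FGT₂) = 0.26090.
After the £800 transfer: below the line — £1,500, £1,700, £2,000; squared poverty gap index (FGT₂) = 0.10710.
Reduction = 0.26090 − 0.10710 = 0.154.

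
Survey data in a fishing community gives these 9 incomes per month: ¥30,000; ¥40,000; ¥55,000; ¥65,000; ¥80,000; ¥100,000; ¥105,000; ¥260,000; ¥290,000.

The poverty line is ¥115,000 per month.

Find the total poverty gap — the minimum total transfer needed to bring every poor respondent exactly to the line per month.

¥330,000

Below the line: ¥30,000, ¥40,000, ¥55,000, ¥65,000, ¥80,000, ¥100,000, ¥105,000 (q = 7 of N = 9).
Individual gaps: 115000−30000 = 85000; 115000−40000 = 75000; 115000−55000 = 60000; 115000−65000 = 50000; 115000−80000 = 35000; 115000−100000 = 15000; 115000−105000 = 10000.
Aggregate gap = ¥330,000.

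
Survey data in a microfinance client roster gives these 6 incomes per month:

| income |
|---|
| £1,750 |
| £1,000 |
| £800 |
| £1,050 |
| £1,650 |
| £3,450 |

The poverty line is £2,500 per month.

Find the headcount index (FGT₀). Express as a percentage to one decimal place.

83.3%

5 of the 6 people have income below £2,500.
H = 5/6 = 83.3%.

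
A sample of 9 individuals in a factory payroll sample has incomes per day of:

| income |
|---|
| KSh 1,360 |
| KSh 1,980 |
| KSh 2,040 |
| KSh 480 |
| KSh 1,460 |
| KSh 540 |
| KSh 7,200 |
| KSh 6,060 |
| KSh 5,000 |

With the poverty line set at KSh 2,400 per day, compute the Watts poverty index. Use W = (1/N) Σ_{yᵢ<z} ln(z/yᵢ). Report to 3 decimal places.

Below z: KSh 480, KSh 540, KSh 1,360, KSh 1,460, KSh 1,980, KSh 2,040 (q = 6 of N = 9).
Log shortfalls: ln(2400/480) = 1.6094; ln(2400/540) = 1.4917; ln(2400/1360) = 0.5680; ln(2400/1460) = 0.4970; ln(2400/1980) = 0.1924; ln(2400/2040) = 0.1625.
W = 4.521000 / 9 = 0.502.

0.502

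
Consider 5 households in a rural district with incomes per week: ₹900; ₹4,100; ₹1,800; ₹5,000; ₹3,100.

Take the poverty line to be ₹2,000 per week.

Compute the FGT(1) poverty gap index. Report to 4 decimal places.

0.1300

Incomes under z: ₹900, ₹1,800 (q = 2 of N = 5).
Relative gaps: (2000−900)/2000 = 0.5500; (2000−1800)/2000 = 0.1000.
Sum of shortfalls = 0.650000; P₁ averages over all N: 0.650000 / 5 = 0.1300.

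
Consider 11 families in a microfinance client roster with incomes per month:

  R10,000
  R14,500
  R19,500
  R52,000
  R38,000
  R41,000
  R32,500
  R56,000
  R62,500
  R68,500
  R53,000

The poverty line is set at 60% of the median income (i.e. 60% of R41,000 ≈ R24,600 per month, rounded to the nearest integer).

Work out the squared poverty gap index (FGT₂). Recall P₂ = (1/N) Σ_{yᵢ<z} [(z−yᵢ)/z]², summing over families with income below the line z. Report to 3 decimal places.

0.051

Below the line: R10,000, R14,500, R19,500 (q = 3 of N = 11).
Relative gaps: (24600−10000)/24600 = 0.5935; (24600−14500)/24600 = 0.4106; (24600−19500)/24600 = 0.2073.
Squared: 0.3522; 0.1686; 0.0430.
Sum = 0.563785; P₂ = 0.563785 / 11 = 0.051.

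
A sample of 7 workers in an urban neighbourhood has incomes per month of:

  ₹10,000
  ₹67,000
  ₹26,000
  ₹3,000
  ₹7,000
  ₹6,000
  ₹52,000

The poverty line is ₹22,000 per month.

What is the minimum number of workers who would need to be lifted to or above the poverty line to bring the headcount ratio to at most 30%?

2

Currently q = 4 of N = 7 are below the line (H = 0.571).
A headcount ratio of at most 30% allows at most ⌊0.30 × 7⌋ = 2 poor workers.
So at least 4 − 2 = 2 must be lifted.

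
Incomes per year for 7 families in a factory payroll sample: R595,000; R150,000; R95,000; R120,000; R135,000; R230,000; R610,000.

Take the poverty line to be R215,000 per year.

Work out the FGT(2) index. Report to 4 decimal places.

0.1052

Poor units: R95,000, R120,000, R135,000, R150,000 (q = 4 of N = 7).
Relative gaps: (215000−95000)/215000 = 0.5581; (215000−120000)/215000 = 0.4419; (215000−135000)/215000 = 0.3721; (215000−150000)/215000 = 0.3023.
Squared: 0.3115; 0.1952; 0.1385; 0.0914.
Sum = 0.736614; P₂ = 0.736614 / 7 = 0.1052.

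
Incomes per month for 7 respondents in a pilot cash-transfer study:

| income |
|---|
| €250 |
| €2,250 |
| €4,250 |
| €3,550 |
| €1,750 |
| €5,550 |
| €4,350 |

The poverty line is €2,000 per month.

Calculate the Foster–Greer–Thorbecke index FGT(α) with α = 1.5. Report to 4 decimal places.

Incomes under z: €250, €1,750 (q = 2 of N = 7).
Shortfall ratios: (2000−250)/2000 = 0.8750; (2000−1750)/2000 = 0.1250.
Raised to α = 1.5: 0.81849; 0.04419.
Sum = 0.862682; FGT(1.5) = 0.862682 / 7 = 0.1232.

0.1232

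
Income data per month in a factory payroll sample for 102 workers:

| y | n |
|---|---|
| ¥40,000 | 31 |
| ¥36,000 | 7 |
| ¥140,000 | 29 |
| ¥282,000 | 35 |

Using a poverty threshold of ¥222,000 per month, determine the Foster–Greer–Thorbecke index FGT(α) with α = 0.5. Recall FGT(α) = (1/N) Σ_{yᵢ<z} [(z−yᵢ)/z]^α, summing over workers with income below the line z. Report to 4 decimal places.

Below the line: 7×¥36,000, 31×¥40,000, 29×¥140,000 (q = 67 of N = 102).
Shortfall ratios: (222000−36000)/222000 = 0.8378 (×7); (222000−40000)/222000 = 0.8198 (×31); (222000−140000)/222000 = 0.3694 (×29).
Raised to α = 0.5: 0.91533 (×7); 0.90544 (×31); 0.60776 (×29).
Sum = 52.100925; FGT(0.5) = 52.100925 / 102 = 0.5108.

0.5108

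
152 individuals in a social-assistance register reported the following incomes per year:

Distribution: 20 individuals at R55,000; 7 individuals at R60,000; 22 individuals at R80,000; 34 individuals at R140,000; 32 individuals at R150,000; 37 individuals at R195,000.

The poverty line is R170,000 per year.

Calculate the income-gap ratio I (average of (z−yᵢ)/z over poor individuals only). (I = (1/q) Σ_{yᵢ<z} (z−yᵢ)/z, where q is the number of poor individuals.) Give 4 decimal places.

Incomes under z: 20×R55,000, 7×R60,000, 22×R80,000, 34×R140,000, 32×R150,000 (q = 115 of N = 152).
Relative gaps: 0.6765 (×20), 0.6471 (×7), 0.5294 (×22), 0.1765 (×34), 0.1176 (×32); sum = 39.470588.
The income-gap ratio divides by q (the poor only): 39.470588 / 115 = 0.3432.

0.3432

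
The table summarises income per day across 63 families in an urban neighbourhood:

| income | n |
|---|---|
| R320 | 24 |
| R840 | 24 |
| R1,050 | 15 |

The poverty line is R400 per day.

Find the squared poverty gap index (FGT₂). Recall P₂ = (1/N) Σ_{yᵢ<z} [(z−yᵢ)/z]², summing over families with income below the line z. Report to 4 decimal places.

Poor units: 24×R320 (q = 24 of N = 63).
Gap ratios (z−y)/z: (400−320)/400 = 0.2000 (×24).
Squared: 0.0400 (×24).
Sum = 0.960000; P₂ = 0.960000 / 63 = 0.0152.

0.0152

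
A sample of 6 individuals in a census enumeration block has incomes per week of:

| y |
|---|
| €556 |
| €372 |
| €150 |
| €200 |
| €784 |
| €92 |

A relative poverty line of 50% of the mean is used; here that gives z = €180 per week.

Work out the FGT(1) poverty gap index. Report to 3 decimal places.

Below the line: €92, €150 (q = 2 of N = 6).
Gap ratios (z−y)/z: (180−92)/180 = 0.4889; (180−150)/180 = 0.1667.
Σ = 0.655556. Dividing by the full population N = 6 gives P₁ = 0.109.

0.109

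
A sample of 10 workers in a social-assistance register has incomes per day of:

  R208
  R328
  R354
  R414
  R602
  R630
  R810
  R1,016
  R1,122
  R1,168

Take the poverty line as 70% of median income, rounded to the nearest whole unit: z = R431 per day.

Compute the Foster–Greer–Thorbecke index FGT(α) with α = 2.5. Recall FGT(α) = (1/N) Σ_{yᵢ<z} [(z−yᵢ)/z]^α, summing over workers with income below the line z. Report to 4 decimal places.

Below z: R208, R328, R354, R414 (q = 4 of N = 10).
Relative gaps: (431−208)/431 = 0.5174; (431−328)/431 = 0.2390; (431−354)/431 = 0.1787; (431−414)/431 = 0.0394.
Raised to α = 2.5: 0.19256; 0.02792; 0.01349; 0.00031.
Sum = 0.234280; FGT(2.5) = 0.234280 / 10 = 0.0234.

0.0234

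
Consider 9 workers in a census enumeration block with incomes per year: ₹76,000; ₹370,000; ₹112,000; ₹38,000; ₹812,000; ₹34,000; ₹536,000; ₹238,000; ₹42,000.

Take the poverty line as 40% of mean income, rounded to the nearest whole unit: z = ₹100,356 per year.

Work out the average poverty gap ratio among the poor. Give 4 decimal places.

0.5267

Below the line: ₹34,000, ₹38,000, ₹42,000, ₹76,000 (q = 4 of N = 9).
Shortfall ratios (z−y)/z: 0.6612, 0.6213, 0.5815, 0.2427; sum = 2.106740.
I averages over the q = 4 poor units only: 2.106740 / 4 = 0.5267.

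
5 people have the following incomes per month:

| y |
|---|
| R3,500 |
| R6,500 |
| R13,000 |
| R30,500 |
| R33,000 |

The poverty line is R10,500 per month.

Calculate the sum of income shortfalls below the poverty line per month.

Poor units: R3,500, R6,500 (q = 2 of N = 5).
Individual gaps: 10500−3500 = 7000; 10500−6500 = 4000.
Aggregate gap = R11,000.

R11,000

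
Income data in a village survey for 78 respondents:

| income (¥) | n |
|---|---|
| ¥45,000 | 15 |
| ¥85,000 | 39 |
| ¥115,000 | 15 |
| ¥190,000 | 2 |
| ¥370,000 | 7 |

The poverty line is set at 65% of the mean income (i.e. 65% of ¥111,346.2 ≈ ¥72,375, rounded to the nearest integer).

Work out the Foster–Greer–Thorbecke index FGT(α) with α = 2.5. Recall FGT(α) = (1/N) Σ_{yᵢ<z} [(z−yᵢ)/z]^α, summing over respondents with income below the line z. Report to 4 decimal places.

0.0169

Incomes under z: 15×¥45,000 (q = 15 of N = 78).
Relative gaps: (72375−45000)/72375 = 0.3782 (×15).
Raised to α = 2.5: 0.08799 (×15).
Sum = 1.319791; FGT(2.5) = 1.319791 / 78 = 0.0169.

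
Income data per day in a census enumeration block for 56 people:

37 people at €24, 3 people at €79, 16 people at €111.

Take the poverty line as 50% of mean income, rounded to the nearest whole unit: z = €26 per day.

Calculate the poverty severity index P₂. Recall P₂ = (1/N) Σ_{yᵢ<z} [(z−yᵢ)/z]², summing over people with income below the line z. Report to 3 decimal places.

Below z: 37×€24 (q = 37 of N = 56).
Normalized shortfalls: (26−24)/26 = 0.0769 (×37).
Squared: 0.0059 (×37).
Sum = 0.218935; P₂ = 0.218935 / 56 = 0.004.

0.004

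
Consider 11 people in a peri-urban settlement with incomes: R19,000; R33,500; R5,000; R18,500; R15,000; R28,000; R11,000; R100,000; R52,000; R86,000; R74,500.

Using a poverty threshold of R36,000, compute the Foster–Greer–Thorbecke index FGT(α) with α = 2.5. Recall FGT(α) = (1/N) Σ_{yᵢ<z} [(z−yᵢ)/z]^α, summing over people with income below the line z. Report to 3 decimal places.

0.154

Below z: R5,000, R11,000, R15,000, R18,500, R19,000, R28,000, R33,500 (q = 7 of N = 11).
Gap ratios (z−y)/z: (36000−5000)/36000 = 0.8611; (36000−11000)/36000 = 0.6944; (36000−15000)/36000 = 0.5833; (36000−18500)/36000 = 0.4861; (36000−19000)/36000 = 0.4722; (36000−28000)/36000 = 0.2222; (36000−33500)/36000 = 0.0694.
Raised to α = 2.5: 0.68809; 0.40188; 0.25989; 0.16476; 0.15324; 0.02328; 0.00127.
Sum = 1.692406; FGT(2.5) = 1.692406 / 11 = 0.154.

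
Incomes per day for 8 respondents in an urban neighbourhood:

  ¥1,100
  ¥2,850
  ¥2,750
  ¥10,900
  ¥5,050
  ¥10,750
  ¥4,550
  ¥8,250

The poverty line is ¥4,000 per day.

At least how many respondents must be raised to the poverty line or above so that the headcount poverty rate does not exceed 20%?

Currently q = 3 of N = 8 are below the line (H = 0.375).
A headcount ratio of at most 20% allows at most ⌊0.20 × 8⌋ = 1 poor respondents.
So at least 3 − 1 = 2 must be lifted.

2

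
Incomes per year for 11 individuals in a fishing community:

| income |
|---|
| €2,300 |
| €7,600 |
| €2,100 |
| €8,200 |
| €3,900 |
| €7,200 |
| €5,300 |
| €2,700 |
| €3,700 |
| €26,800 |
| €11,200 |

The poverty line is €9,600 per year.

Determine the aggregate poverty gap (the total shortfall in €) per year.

Poor units: €2,100, €2,300, €2,700, €3,700, €3,900, €5,300, €7,200, €7,600, €8,200 (q = 9 of N = 11).
Individual gaps: 9600−2100 = 7500; 9600−2300 = 7300; 9600−2700 = 6900; 9600−3700 = 5900; 9600−3900 = 5700; 9600−5300 = 4300; 9600−7200 = 2400; 9600−7600 = 2000; 9600−8200 = 1400.
Aggregate gap = €43,400.

€43,400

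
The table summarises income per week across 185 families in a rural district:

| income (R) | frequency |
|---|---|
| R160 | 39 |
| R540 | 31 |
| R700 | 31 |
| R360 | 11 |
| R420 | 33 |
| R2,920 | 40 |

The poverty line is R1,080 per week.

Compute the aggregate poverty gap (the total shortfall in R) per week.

Incomes under z: 39×R160, 11×R360, 33×R420, 31×R540, 31×R700 (q = 145 of N = 185).
Individual gaps: 39×(1080−160) = 35880; 11×(1080−360) = 7920; 33×(1080−420) = 21780; 31×(1080−540) = 16740; 31×(1080−700) = 11780.
Aggregate gap = R94,100.

R94,100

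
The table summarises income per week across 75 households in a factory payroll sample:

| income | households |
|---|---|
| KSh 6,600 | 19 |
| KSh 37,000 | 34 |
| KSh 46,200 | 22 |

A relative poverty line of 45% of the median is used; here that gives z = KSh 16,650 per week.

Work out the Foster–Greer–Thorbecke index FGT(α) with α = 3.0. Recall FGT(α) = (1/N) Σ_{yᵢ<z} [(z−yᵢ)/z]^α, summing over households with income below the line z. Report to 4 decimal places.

0.0557

Poor units: 19×KSh 6,600 (q = 19 of N = 75).
Normalized shortfalls: (16650−6600)/16650 = 0.6036 (×19).
Raised to α = 3.0: 0.21992 (×19).
Sum = 4.178391; FGT(3.0) = 4.178391 / 75 = 0.0557.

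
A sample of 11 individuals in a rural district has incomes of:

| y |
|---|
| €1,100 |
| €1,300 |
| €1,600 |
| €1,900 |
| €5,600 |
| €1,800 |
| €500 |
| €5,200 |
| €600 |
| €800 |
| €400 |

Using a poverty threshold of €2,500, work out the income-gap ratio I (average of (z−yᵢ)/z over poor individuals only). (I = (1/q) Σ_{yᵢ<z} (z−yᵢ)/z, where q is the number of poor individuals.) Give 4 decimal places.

0.5556

Poor units: €400, €500, €600, €800, €1,100, €1,300, €1,600, €1,800, €1,900 (q = 9 of N = 11).
Shortfall ratios (z−y)/z: 0.8400, 0.8000, 0.7600, 0.6800, 0.5600, 0.4800, 0.3600, 0.2800, 0.2400; sum = 5.000000.
The income-gap ratio divides by q (the poor only): 5.000000 / 9 = 0.5556.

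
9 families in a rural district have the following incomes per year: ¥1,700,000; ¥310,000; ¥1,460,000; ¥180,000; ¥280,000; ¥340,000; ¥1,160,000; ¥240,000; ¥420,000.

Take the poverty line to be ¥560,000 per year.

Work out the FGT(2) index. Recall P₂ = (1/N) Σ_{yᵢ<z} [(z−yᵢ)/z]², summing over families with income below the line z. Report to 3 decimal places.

Below the line: ¥180,000, ¥240,000, ¥280,000, ¥310,000, ¥340,000, ¥420,000 (q = 6 of N = 9).
Normalized shortfalls: (560000−180000)/560000 = 0.6786; (560000−240000)/560000 = 0.5714; (560000−280000)/560000 = 0.5000; (560000−310000)/560000 = 0.4464; (560000−340000)/560000 = 0.3929; (560000−420000)/560000 = 0.2500.
Squared: 0.4605; 0.3265; 0.2500; 0.1993; 0.1543; 0.0625.
Sum = 1.453125; P₂ = 1.453125 / 9 = 0.161.

0.161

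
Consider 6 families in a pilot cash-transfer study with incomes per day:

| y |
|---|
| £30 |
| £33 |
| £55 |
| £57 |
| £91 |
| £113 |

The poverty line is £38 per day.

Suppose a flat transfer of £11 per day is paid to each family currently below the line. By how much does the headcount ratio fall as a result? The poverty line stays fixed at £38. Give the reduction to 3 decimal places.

Before: below the line — £30, £33; headcount ratio = 0.33333.
After the £11 transfer: below the line — none; headcount ratio = 0.00000.
Reduction = 0.33333 − 0.00000 = 0.333.

0.333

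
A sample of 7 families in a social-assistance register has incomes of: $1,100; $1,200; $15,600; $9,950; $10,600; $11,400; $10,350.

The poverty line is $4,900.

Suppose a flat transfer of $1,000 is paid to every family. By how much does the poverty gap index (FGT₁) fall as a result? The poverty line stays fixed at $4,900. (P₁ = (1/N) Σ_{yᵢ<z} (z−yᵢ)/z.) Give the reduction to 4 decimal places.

0.0583

Before: below the line — $1,100, $1,200; poverty gap index (FGT₁) = 0.218659.
After the $1,000 transfer: below the line — $2,100, $2,200; poverty gap index (FGT₁) = 0.160350.
Reduction = 0.218659 − 0.160350 = 0.0583.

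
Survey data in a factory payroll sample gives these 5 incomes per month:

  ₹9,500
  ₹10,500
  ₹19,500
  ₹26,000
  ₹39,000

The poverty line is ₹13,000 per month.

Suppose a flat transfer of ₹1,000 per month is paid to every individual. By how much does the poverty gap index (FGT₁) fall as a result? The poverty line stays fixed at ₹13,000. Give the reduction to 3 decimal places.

Before: below the line — ₹9,500, ₹10,500; poverty gap index (FGT₁) = 0.09231.
After the ₹1,000 transfer: below the line — ₹10,500, ₹11,500; poverty gap index (FGT₁) = 0.06154.
Reduction = 0.09231 − 0.06154 = 0.031.

0.031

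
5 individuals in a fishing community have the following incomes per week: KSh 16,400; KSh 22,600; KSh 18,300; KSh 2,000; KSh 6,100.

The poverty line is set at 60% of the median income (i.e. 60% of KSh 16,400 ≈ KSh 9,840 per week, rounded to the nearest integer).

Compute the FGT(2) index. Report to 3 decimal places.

Below the line: KSh 2,000, KSh 6,100 (q = 2 of N = 5).
Relative gaps: (9840−2000)/9840 = 0.7967; (9840−6100)/9840 = 0.3801.
Squared: 0.6348; 0.1445.
Sum = 0.779269; P₂ = 0.779269 / 5 = 0.156.

0.156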